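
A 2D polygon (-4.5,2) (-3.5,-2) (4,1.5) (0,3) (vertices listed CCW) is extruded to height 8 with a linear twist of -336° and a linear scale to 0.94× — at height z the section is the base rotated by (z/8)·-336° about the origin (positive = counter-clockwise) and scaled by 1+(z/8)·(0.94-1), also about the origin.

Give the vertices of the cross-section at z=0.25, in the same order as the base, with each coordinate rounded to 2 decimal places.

t = z/height = 0.25/8 = 0.03125
s = 1 + (scale-1)·z/height = 1 + (0.94-1)·0.25/8 = 0.998125
θ = twist·z/height = -336°·0.25/8 = -10.5000° = -0.183260 rad
cos θ = 0.983255, sin θ = -0.182236 (intermediates below are computed at full precision and shown rounded to 5 d.p.)
v1: (-4.5,2) → rotate → (-4.06018,2.78657) → ×s → (-4.05256,2.78134) → (-4.05,2.78)
v2: (-3.5,-2) → rotate → (-3.80586,-1.32869) → ×s → (-3.79873,-1.32619) → (-3.80,-1.33)
v3: (4,1.5) → rotate → (4.20637,0.74594) → ×s → (4.19849,0.74454) → (4.20,0.74)
v4: (0,3) → rotate → (0.54671,2.94976) → ×s → (0.54568,2.94423) → (0.55,2.94)

Cross-section at z=0.25: (-4.05,2.78) (-3.80,-1.33) (4.20,0.74) (0.55,2.94)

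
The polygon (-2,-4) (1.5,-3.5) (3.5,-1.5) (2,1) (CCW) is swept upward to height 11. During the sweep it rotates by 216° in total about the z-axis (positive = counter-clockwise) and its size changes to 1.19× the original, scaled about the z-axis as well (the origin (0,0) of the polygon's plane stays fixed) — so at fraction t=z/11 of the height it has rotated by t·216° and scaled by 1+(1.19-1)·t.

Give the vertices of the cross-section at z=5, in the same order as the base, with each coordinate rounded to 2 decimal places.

Cross-section at z=5: (4.61,-1.53) (3.53,2.15) (1.07,4.00) (-1.38,2.00)

t = z/height = 5/11 = 0.454545
s = 1 + (scale-1)·z/height = 1 + (1.19-1)·5/11 = 1.086364
θ = twist·z/height = 216°·5/11 = 98.1818° = 1.713596 rad
cos θ = -0.142315, sin θ = 0.989821 (intermediates below are computed at full precision and shown rounded to 5 d.p.)
v1: (-2,-4) → rotate → (4.24392,-1.41038) → ×s → (4.61044,-1.53219) → (4.61,-1.53)
v2: (1.5,-3.5) → rotate → (3.25090,1.98283) → ×s → (3.53166,2.15408) → (3.53,2.15)
v3: (3.5,-1.5) → rotate → (0.98663,3.67785) → ×s → (1.07184,3.99548) → (1.07,4.00)
v4: (2,1) → rotate → (-1.27445,1.83733) → ×s → (-1.38452,1.99601) → (-1.38,2.00)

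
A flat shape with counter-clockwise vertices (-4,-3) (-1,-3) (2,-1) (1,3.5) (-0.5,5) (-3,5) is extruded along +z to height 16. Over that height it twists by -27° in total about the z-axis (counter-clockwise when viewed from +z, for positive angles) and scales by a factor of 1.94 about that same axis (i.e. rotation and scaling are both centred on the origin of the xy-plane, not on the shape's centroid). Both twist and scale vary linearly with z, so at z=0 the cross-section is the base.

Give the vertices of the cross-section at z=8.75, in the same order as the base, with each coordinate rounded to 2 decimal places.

t = z/height = 8.75/16 = 0.546875
s = 1 + (scale-1)·z/height = 1 + (1.94-1)·8.75/16 = 1.514063
θ = twist·z/height = -27°·8.75/16 = -14.7656° = -0.257709 rad
cos θ = 0.966976, sin θ = -0.254866 (intermediates below are computed at full precision and shown rounded to 5 d.p.)
v1: (-4,-3) → rotate → (-4.63250,-1.88147) → ×s → (-7.01390,-2.84866) → (-7.01,-2.85)
v2: (-1,-3) → rotate → (-1.73157,-2.64606) → ×s → (-2.62171,-4.00631) → (-2.62,-4.01)
v3: (2,-1) → rotate → (1.67909,-1.47671) → ×s → (2.54224,-2.23583) → (2.54,-2.24)
v4: (1,3.5) → rotate → (1.85901,3.12955) → ×s → (2.81465,4.73834) → (2.81,4.74)
v5: (-0.5,5) → rotate → (0.79084,4.96232) → ×s → (1.19738,7.51326) → (1.20,7.51)
v6: (-3,5) → rotate → (-1.62660,5.59948) → ×s → (-2.46278,8.47796) → (-2.46,8.48)

Cross-section at z=8.75: (-7.01,-2.85) (-2.62,-4.01) (2.54,-2.24) (2.81,4.74) (1.20,7.51) (-2.46,8.48)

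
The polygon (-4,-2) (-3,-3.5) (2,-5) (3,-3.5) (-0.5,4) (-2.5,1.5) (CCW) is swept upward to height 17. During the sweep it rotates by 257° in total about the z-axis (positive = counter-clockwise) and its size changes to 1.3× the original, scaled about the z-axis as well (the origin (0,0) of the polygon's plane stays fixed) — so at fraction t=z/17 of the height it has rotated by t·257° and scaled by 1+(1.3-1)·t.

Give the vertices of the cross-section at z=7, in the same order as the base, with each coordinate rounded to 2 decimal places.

t = z/height = 7/17 = 0.411765
s = 1 + (scale-1)·z/height = 1 + (1.3-1)·7/17 = 1.123529
θ = twist·z/height = 257°·7/17 = 105.8235° = 1.846969 rad
cos θ = -0.272675, sin θ = 0.962106 (intermediates below are computed at full precision and shown rounded to 5 d.p.)
v1: (-4,-2) → rotate → (3.01491,-3.30307) → ×s → (3.38734,-3.71110) → (3.39,-3.71)
v2: (-3,-3.5) → rotate → (4.18540,-1.93195) → ×s → (4.70242,-2.17061) → (4.70,-2.17)
v3: (2,-5) → rotate → (4.26518,3.28759) → ×s → (4.79205,3.69370) → (4.79,3.69)
v4: (3,-3.5) → rotate → (2.54935,3.84068) → ×s → (2.86426,4.31512) → (2.86,4.32)
v5: (-0.5,4) → rotate → (-3.71209,-1.57175) → ×s → (-4.17064,-1.76591) → (-4.17,-1.77)
v6: (-2.5,1.5) → rotate → (-0.76147,-2.81428) → ×s → (-0.85553,-3.16192) → (-0.86,-3.16)

Cross-section at z=7: (3.39,-3.71) (4.70,-2.17) (4.79,3.69) (2.86,4.32) (-4.17,-1.77) (-0.86,-3.16)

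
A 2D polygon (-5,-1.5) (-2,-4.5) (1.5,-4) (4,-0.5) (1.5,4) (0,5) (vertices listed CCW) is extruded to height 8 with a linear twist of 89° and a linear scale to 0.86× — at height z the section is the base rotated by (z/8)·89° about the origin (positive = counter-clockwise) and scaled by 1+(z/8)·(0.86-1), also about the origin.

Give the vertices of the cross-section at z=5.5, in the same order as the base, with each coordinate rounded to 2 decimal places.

Cross-section at z=5.5: (-0.99,-4.61) (2.69,-3.54) (3.82,-0.55) (2.14,2.95) (-2.51,2.93) (-3.96,2.18)

t = z/height = 5.5/8 = 0.6875
s = 1 + (scale-1)·z/height = 1 + (0.86-1)·5.5/8 = 0.903750
θ = twist·z/height = 89°·5.5/8 = 61.1875° = 1.067923 rad
cos θ = 0.481945, sin θ = 0.876202 (intermediates below are computed at full precision and shown rounded to 5 d.p.)
v1: (-5,-1.5) → rotate → (-1.09542,-5.10393) → ×s → (-0.98999,-4.61267) → (-0.99,-4.61)
v2: (-2,-4.5) → rotate → (2.97902,-3.92115) → ×s → (2.69229,-3.54374) → (2.69,-3.54)
v3: (1.5,-4) → rotate → (4.22772,-0.61348) → ×s → (3.82081,-0.55443) → (3.82,-0.55)
v4: (4,-0.5) → rotate → (2.36588,3.26383) → ×s → (2.13816,2.94969) → (2.14,2.95)
v5: (1.5,4) → rotate → (-2.78189,3.24208) → ×s → (-2.51413,2.93003) → (-2.51,2.93)
v6: (0,5) → rotate → (-4.38101,2.40972) → ×s → (-3.95934,2.17779) → (-3.96,2.18)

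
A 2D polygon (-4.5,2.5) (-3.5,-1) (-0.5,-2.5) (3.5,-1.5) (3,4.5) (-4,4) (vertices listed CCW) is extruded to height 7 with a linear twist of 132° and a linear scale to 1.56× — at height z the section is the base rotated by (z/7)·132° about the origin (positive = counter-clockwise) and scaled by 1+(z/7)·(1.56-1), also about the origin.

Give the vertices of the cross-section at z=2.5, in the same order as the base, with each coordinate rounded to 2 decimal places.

t = z/height = 2.5/7 = 0.357143
s = 1 + (scale-1)·z/height = 1 + (1.56-1)·2.5/7 = 1.200000
θ = twist·z/height = 132°·2.5/7 = 47.1429° = 0.822798 rad
cos θ = 0.680173, sin θ = 0.733052 (intermediates below are computed at full precision and shown rounded to 5 d.p.)
v1: (-4.5,2.5) → rotate → (-4.89341,-1.59830) → ×s → (-5.87209,-1.91796) → (-5.87,-1.92)
v2: (-3.5,-1) → rotate → (-1.64755,-3.24585) → ×s → (-1.97706,-3.89503) → (-1.98,-3.90)
v3: (-0.5,-2.5) → rotate → (1.49254,-2.06696) → ×s → (1.79105,-2.48035) → (1.79,-2.48)
v4: (3.5,-1.5) → rotate → (3.48018,1.54542) → ×s → (4.17622,1.85451) → (4.18,1.85)
v5: (3,4.5) → rotate → (-1.25822,5.25993) → ×s → (-1.50986,6.31192) → (-1.51,6.31)
v6: (-4,4) → rotate → (-5.65290,-0.21152) → ×s → (-6.78348,-0.25382) → (-6.78,-0.25)

Cross-section at z=2.5: (-5.87,-1.92) (-1.98,-3.90) (1.79,-2.48) (4.18,1.85) (-1.51,6.31) (-6.78,-0.25)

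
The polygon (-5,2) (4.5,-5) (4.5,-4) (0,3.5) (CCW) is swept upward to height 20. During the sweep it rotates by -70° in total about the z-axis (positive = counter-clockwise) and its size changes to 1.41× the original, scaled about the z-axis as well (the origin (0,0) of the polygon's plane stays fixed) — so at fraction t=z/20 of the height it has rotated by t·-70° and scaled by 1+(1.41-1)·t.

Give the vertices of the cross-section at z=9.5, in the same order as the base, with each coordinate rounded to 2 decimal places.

t = z/height = 9.5/20 = 0.475
s = 1 + (scale-1)·z/height = 1 + (1.41-1)·9.5/20 = 1.194750
θ = twist·z/height = -70°·9.5/20 = -33.2500° = -0.580322 rad
cos θ = 0.836286, sin θ = -0.548293 (intermediates below are computed at full precision and shown rounded to 5 d.p.)
v1: (-5,2) → rotate → (-3.08484,4.41404) → ×s → (-3.68562,5.27367) → (-3.69,5.27)
v2: (4.5,-5) → rotate → (1.02182,-6.64875) → ×s → (1.22082,-7.94359) → (1.22,-7.94)
v3: (4.5,-4) → rotate → (1.57011,-5.81246) → ×s → (1.87589,-6.94444) → (1.88,-6.94)
v4: (0,3.5) → rotate → (1.91903,2.92700) → ×s → (2.29276,3.49704) → (2.29,3.50)

Cross-section at z=9.5: (-3.69,5.27) (1.22,-7.94) (1.88,-6.94) (2.29,3.50)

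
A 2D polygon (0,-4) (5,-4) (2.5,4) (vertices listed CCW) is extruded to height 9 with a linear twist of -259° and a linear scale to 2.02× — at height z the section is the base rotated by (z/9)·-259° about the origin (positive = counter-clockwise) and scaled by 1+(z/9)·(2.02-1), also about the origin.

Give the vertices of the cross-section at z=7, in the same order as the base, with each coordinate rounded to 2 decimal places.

Cross-section at z=7: (2.62,6.68) (-5.72,9.95) (-6.80,-5.04)

t = z/height = 7/9 = 0.777778
s = 1 + (scale-1)·z/height = 1 + (2.02-1)·7/9 = 1.793333
θ = twist·z/height = -259°·7/9 = -201.4444° = -3.515869 rad
cos θ = -0.930773, sin θ = 0.365599 (intermediates below are computed at full precision and shown rounded to 5 d.p.)
v1: (0,-4) → rotate → (1.46240,3.72309) → ×s → (2.62256,6.67674) → (2.62,6.68)
v2: (5,-4) → rotate → (-3.19147,5.55108) → ×s → (-5.72336,9.95494) → (-5.72,9.95)
v3: (2.5,4) → rotate → (-3.78933,-2.80909) → ×s → (-6.79553,-5.03764) → (-6.80,-5.04)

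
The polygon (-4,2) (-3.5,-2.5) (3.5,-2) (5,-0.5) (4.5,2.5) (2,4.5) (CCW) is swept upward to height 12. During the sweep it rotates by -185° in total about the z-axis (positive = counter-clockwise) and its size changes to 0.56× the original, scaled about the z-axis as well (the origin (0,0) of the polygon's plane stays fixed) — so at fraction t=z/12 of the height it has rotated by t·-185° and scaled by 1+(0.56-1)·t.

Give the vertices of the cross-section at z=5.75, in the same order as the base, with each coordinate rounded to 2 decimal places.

t = z/height = 5.75/12 = 0.479167
s = 1 + (scale-1)·z/height = 1 + (0.56-1)·5.75/12 = 0.789167
θ = twist·z/height = -185°·5.75/12 = -88.6458° = -1.547162 rad
cos θ = 0.023632, sin θ = -0.999721 (intermediates below are computed at full precision and shown rounded to 5 d.p.)
v1: (-4,2) → rotate → (1.90491,4.04615) → ×s → (1.50329,3.19308) → (1.50,3.19)
v2: (-3.5,-2.5) → rotate → (-2.58202,3.43994) → ×s → (-2.03764,2.71469) → (-2.04,2.71)
v3: (3.5,-2) → rotate → (-1.91673,-3.54629) → ×s → (-1.51262,-2.79861) → (-1.51,-2.80)
v4: (5,-0.5) → rotate → (-0.38170,-5.01042) → ×s → (-0.30122,-3.95406) → (-0.30,-3.95)
v5: (4.5,2.5) → rotate → (2.60565,-4.43966) → ×s → (2.05629,-3.50363) → (2.06,-3.50)
v6: (2,4.5) → rotate → (4.54601,-1.89310) → ×s → (3.58756,-1.49397) → (3.59,-1.49)

Cross-section at z=5.75: (1.50,3.19) (-2.04,2.71) (-1.51,-2.80) (-0.30,-3.95) (2.06,-3.50) (3.59,-1.49)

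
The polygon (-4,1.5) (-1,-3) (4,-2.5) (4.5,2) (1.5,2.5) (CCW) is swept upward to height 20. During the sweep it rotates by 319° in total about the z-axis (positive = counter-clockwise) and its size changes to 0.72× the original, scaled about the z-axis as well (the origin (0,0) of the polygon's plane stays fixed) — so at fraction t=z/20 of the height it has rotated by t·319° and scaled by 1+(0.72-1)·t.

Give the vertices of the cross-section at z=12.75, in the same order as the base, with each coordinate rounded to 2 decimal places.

Cross-section at z=12.75: (3.51,0.17) (-0.22,2.59) (-3.83,0.58) (-2.74,-2.97) (-0.32,-2.37)

t = z/height = 12.75/20 = 0.6375
s = 1 + (scale-1)·z/height = 1 + (0.72-1)·12.75/20 = 0.821500
θ = twist·z/height = 319°·12.75/20 = 203.3625° = 3.549345 rad
cos θ = -0.918014, sin θ = -0.396547 (intermediates below are computed at full precision and shown rounded to 5 d.p.)
v1: (-4,1.5) → rotate → (4.26688,0.20917) → ×s → (3.50524,0.17183) → (3.51,0.17)
v2: (-1,-3) → rotate → (-0.27163,3.15059) → ×s → (-0.22314,2.58821) → (-0.22,2.59)
v3: (4,-2.5) → rotate → (-4.66343,0.70885) → ×s → (-3.83100,0.58232) → (-3.83,0.58)
v4: (4.5,2) → rotate → (-3.33797,-3.62049) → ×s → (-2.74214,-2.97423) → (-2.74,-2.97)
v5: (1.5,2.5) → rotate → (-0.38565,-2.88986) → ×s → (-0.31681,-2.37402) → (-0.32,-2.37)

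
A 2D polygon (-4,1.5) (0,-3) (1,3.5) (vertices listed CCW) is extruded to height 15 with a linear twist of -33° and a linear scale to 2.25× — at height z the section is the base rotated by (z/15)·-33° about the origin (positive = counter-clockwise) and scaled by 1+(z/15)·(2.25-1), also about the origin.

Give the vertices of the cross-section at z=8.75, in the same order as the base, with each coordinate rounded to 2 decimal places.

t = z/height = 8.75/15 = 0.583333
s = 1 + (scale-1)·z/height = 1 + (2.25-1)·8.75/15 = 1.729167
θ = twist·z/height = -33°·8.75/15 = -19.2500° = -0.335976 rad
cos θ = 0.944089, sin θ = -0.329691 (intermediates below are computed at full precision and shown rounded to 5 d.p.)
v1: (-4,1.5) → rotate → (-3.28182,2.73490) → ×s → (-5.67481,4.72909) → (-5.67,4.73)
v2: (0,-3) → rotate → (-0.98907,-2.83227) → ×s → (-1.71027,-4.89746) → (-1.71,-4.90)
v3: (1,3.5) → rotate → (2.09801,2.97462) → ×s → (3.62780,5.14362) → (3.63,5.14)

Cross-section at z=8.75: (-5.67,4.73) (-1.71,-4.90) (3.63,5.14)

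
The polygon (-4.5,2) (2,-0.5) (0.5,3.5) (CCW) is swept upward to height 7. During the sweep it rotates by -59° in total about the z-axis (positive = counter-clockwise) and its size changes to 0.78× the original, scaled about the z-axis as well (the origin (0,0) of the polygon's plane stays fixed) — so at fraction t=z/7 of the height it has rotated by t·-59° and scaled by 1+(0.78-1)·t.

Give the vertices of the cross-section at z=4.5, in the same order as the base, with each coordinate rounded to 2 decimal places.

t = z/height = 4.5/7 = 0.642857
s = 1 + (scale-1)·z/height = 1 + (0.78-1)·4.5/7 = 0.858571
θ = twist·z/height = -59°·4.5/7 = -37.9286° = -0.661978 rad
cos θ = 0.788778, sin θ = -0.614679 (intermediates below are computed at full precision and shown rounded to 5 d.p.)
v1: (-4.5,2) → rotate → (-2.32014,4.34361) → ×s → (-1.99201,3.72930) → (-1.99,3.73)
v2: (2,-0.5) → rotate → (1.27022,-1.62375) → ×s → (1.09057,-1.39410) → (1.09,-1.39)
v3: (0.5,3.5) → rotate → (2.54576,2.45338) → ×s → (2.18572,2.10640) → (2.19,2.11)

Cross-section at z=4.5: (-1.99,3.73) (1.09,-1.39) (2.19,2.11)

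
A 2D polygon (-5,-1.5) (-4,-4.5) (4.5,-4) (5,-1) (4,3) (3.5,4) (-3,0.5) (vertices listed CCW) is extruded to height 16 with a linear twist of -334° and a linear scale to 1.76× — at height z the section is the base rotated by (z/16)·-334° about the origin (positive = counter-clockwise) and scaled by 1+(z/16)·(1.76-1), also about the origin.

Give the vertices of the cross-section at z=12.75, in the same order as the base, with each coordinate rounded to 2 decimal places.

Cross-section at z=12.75: (2.94,-7.85) (7.64,-5.92) (5.92,7.64) (1.06,8.12) (-5.24,6.09) (-6.78,5.18) (-0.48,-4.86)

t = z/height = 12.75/16 = 0.796875
s = 1 + (scale-1)·z/height = 1 + (1.76-1)·12.75/16 = 1.605625
θ = twist·z/height = -334°·12.75/16 = -266.1563° = -4.645303 rad
cos θ = -0.067036, sin θ = 0.997751 (intermediates below are computed at full precision and shown rounded to 5 d.p.)
v1: (-5,-1.5) → rotate → (1.83180,-4.88820) → ×s → (2.94119,-7.84861) → (2.94,-7.85)
v2: (-4,-4.5) → rotate → (4.75802,-3.68934) → ×s → (7.63960,-5.92370) → (7.64,-5.92)
v3: (4.5,-4) → rotate → (3.68934,4.75802) → ×s → (5.92370,7.63960) → (5.92,7.64)
v4: (5,-1) → rotate → (0.66257,5.05579) → ×s → (1.06384,8.11770) → (1.06,8.12)
v5: (4,3) → rotate → (-3.26139,3.78989) → ×s → (-5.23658,6.08515) → (-5.24,6.09)
v6: (3.5,4) → rotate → (-4.22563,3.22398) → ×s → (-6.78477,5.17651) → (-6.78,5.18)
v7: (-3,0.5) → rotate → (-0.29777,-3.02677) → ×s → (-0.47810,-4.85986) → (-0.48,-4.86)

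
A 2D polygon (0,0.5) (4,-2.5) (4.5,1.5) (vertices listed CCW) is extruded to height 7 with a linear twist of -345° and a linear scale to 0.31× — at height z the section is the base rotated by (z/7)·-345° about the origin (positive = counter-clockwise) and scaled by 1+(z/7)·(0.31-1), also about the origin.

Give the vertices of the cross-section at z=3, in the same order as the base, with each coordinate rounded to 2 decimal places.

t = z/height = 3/7 = 0.428571
s = 1 + (scale-1)·z/height = 1 + (0.31-1)·3/7 = 0.704286
θ = twist·z/height = -345°·3/7 = -147.8571° = -2.580594 rad
cos θ = -0.846724, sin θ = -0.532032 (intermediates below are computed at full precision and shown rounded to 5 d.p.)
v1: (0,0.5) → rotate → (0.26602,-0.42336) → ×s → (0.18735,-0.29817) → (0.19,-0.30)
v2: (4,-2.5) → rotate → (-4.71698,-0.01132) → ×s → (-3.32210,-0.00797) → (-3.32,-0.01)
v3: (4.5,1.5) → rotate → (-3.01221,-3.66423) → ×s → (-2.12146,-2.58067) → (-2.12,-2.58)

Cross-section at z=3: (0.19,-0.30) (-3.32,-0.01) (-2.12,-2.58)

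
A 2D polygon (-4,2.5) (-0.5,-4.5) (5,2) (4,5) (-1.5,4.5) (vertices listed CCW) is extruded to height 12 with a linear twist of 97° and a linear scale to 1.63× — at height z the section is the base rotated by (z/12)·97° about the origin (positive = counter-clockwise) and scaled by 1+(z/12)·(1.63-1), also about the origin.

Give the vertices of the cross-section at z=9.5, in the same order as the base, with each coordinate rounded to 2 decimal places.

Cross-section at z=9.5: (-5.02,-4.98) (6.39,-2.27) (-1.21,7.98) (-5.93,7.55) (-7.08,-0.65)

t = z/height = 9.5/12 = 0.791667
s = 1 + (scale-1)·z/height = 1 + (1.63-1)·9.5/12 = 1.498750
θ = twist·z/height = 97°·9.5/12 = 76.7917° = 1.340267 rad
cos θ = 0.228492, sin θ = 0.973546 (intermediates below are computed at full precision and shown rounded to 5 d.p.)
v1: (-4,2.5) → rotate → (-3.34783,-3.32295) → ×s → (-5.01757,-4.98027) → (-5.02,-4.98)
v2: (-0.5,-4.5) → rotate → (4.26671,-1.51499) → ×s → (6.39473,-2.27059) → (6.39,-2.27)
v3: (5,2) → rotate → (-0.80463,5.32471) → ×s → (-1.20594,7.98041) → (-1.21,7.98)
v4: (4,5) → rotate → (-3.95376,5.03665) → ×s → (-5.92570,7.54867) → (-5.93,7.55)
v5: (-1.5,4.5) → rotate → (-4.72369,-0.43210) → ×s → (-7.07964,-0.64761) → (-7.08,-0.65)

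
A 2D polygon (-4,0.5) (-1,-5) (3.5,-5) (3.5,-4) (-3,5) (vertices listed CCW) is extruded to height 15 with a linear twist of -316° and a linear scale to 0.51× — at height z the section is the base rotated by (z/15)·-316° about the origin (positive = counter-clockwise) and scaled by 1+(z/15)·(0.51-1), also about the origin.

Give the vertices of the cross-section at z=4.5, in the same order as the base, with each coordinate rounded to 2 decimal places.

t = z/height = 4.5/15 = 0.3
s = 1 + (scale-1)·z/height = 1 + (0.51-1)·4.5/15 = 0.853000
θ = twist·z/height = -316°·4.5/15 = -94.8000° = -1.654572 rad
cos θ = -0.083678, sin θ = -0.996493 (intermediates below are computed at full precision and shown rounded to 5 d.p.)
v1: (-4,0.5) → rotate → (0.83296,3.94413) → ×s → (0.71051,3.36435) → (0.71,3.36)
v2: (-1,-5) → rotate → (-4.89879,1.41488) → ×s → (-4.17866,1.20689) → (-4.18,1.21)
v3: (3.5,-5) → rotate → (-5.27534,-3.06934) → ×s → (-4.49986,-2.61814) → (-4.50,-2.62)
v4: (3.5,-4) → rotate → (-4.27884,-3.15301) → ×s → (-3.64985,-2.68952) → (-3.65,-2.69)
v5: (-3,5) → rotate → (5.23350,2.57109) → ×s → (4.46417,2.19314) → (4.46,2.19)

Cross-section at z=4.5: (0.71,3.36) (-4.18,1.21) (-4.50,-2.62) (-3.65,-2.69) (4.46,2.19)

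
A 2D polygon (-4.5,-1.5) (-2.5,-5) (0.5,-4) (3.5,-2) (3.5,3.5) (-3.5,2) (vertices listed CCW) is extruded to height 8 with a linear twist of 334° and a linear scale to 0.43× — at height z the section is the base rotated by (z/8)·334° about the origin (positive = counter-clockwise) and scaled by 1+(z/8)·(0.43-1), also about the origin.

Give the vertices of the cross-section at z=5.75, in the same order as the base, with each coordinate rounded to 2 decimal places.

Cross-section at z=5.75: (0.56,2.74) (-1.82,2.75) (-2.19,0.92) (-2.05,-1.20) (0.76,-2.82) (2.05,1.20)

t = z/height = 5.75/8 = 0.71875
s = 1 + (scale-1)·z/height = 1 + (0.43-1)·5.75/8 = 0.590313
θ = twist·z/height = 334°·5.75/8 = 240.0625° = 4.189881 rad
cos θ = -0.499055, sin θ = -0.866570 (intermediates below are computed at full precision and shown rounded to 5 d.p.)
v1: (-4.5,-1.5) → rotate → (0.94589,4.64815) → ×s → (0.55837,2.74386) → (0.56,2.74)
v2: (-2.5,-5) → rotate → (-3.08521,4.66170) → ×s → (-1.82124,2.75186) → (-1.82,2.75)
v3: (0.5,-4) → rotate → (-3.71581,1.56293) → ×s → (-2.19349,0.92262) → (-2.19,0.92)
v4: (3.5,-2) → rotate → (-3.47983,-2.03489) → ×s → (-2.05419,-1.20122) → (-2.05,-1.20)
v5: (3.5,3.5) → rotate → (1.28630,-4.77969) → ×s → (0.75932,-2.82151) → (0.76,-2.82)
v6: (-3.5,2) → rotate → (3.47983,2.03489) → ×s → (2.05419,1.20122) → (2.05,1.20)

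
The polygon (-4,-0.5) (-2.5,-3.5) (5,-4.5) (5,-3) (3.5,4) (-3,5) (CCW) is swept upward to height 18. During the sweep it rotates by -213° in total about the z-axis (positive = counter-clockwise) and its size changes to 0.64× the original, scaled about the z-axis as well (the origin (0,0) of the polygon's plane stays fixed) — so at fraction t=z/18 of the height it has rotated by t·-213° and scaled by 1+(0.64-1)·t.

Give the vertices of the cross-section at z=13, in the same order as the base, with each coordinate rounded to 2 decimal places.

t = z/height = 13/18 = 0.722222
s = 1 + (scale-1)·z/height = 1 + (0.64-1)·13/18 = 0.740000
θ = twist·z/height = -213°·13/18 = -153.8333° = -2.684898 rad
cos θ = -0.897515, sin θ = -0.440984 (intermediates below are computed at full precision and shown rounded to 5 d.p.)
v1: (-4,-0.5) → rotate → (3.36957,2.21269) → ×s → (2.49348,1.63739) → (2.49,1.64)
v2: (-2.5,-3.5) → rotate → (0.70034,4.24376) → ×s → (0.51825,3.14038) → (0.52,3.14)
v3: (5,-4.5) → rotate → (-6.47200,1.83390) → ×s → (-4.78928,1.35709) → (-4.79,1.36)
v4: (5,-3) → rotate → (-5.81053,0.48763) → ×s → (-4.29979,0.36084) → (-4.30,0.36)
v5: (3.5,4) → rotate → (-1.37737,-5.13350) → ×s → (-1.01925,-3.79879) → (-1.02,-3.80)
v6: (-3,5) → rotate → (4.89746,-3.16462) → ×s → (3.62412,-2.34182) → (3.62,-2.34)

Cross-section at z=13: (2.49,1.64) (0.52,3.14) (-4.79,1.36) (-4.30,0.36) (-1.02,-3.80) (3.62,-2.34)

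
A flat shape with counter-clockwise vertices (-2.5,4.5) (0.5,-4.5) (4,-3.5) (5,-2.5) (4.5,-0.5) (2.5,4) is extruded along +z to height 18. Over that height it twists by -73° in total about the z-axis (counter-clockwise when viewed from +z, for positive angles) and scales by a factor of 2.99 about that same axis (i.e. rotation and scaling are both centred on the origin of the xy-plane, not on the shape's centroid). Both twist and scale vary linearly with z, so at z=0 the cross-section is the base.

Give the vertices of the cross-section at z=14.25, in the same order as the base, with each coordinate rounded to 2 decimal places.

Cross-section at z=14.25: (6.37,11.62) (-9.12,-7.27) (-2.14,-13.52) (1.42,-14.33) (5.09,-10.49) (12.15,0.04)

t = z/height = 14.25/18 = 0.791667
s = 1 + (scale-1)·z/height = 1 + (2.99-1)·14.25/18 = 2.575417
θ = twist·z/height = -73°·14.25/18 = -57.7917° = -1.008655 rad
cos θ = 0.532999, sin θ = -0.846116 (intermediates below are computed at full precision and shown rounded to 5 d.p.)
v1: (-2.5,4.5) → rotate → (2.47502,4.51379) → ×s → (6.37421,11.62488) → (6.37,11.62)
v2: (0.5,-4.5) → rotate → (-3.54102,-2.82155) → ×s → (-9.11960,-7.26668) → (-9.12,-7.27)
v3: (4,-3.5) → rotate → (-0.82941,-5.24996) → ×s → (-2.13607,-13.52084) → (-2.14,-13.52)
v4: (5,-2.5) → rotate → (0.54971,-5.56308) → ×s → (1.41573,-14.32724) → (1.42,-14.33)
v5: (4.5,-0.5) → rotate → (1.97544,-4.07402) → ×s → (5.08758,-10.49230) → (5.09,-10.49)
v6: (2.5,4) → rotate → (4.71696,0.01671) → ×s → (12.14814,0.04303) → (12.15,0.04)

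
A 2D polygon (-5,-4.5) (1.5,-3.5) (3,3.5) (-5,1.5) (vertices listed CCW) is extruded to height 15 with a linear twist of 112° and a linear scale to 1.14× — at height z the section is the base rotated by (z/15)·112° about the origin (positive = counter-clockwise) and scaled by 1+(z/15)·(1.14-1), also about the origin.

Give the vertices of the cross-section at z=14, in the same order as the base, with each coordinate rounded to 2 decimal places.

t = z/height = 14/15 = 0.933333
s = 1 + (scale-1)·z/height = 1 + (1.14-1)·14/15 = 1.130667
θ = twist·z/height = 112°·14/15 = 104.5333° = 1.824451 rad
cos θ = -0.250943, sin θ = 0.968002 (intermediates below are computed at full precision and shown rounded to 5 d.p.)
v1: (-5,-4.5) → rotate → (5.61072,-3.71076) → ×s → (6.34386,-4.19564) → (6.34,-4.20)
v2: (1.5,-3.5) → rotate → (3.01159,2.33030) → ×s → (3.40511,2.63480) → (3.41,2.63)
v3: (3,3.5) → rotate → (-4.14084,2.02570) → ×s → (-4.68191,2.29040) → (-4.68,2.29)
v4: (-5,1.5) → rotate → (-0.19729,-5.21642) → ×s → (-0.22307,-5.89804) → (-0.22,-5.90)

Cross-section at z=14: (6.34,-4.20) (3.41,2.63) (-4.68,2.29) (-0.22,-5.90)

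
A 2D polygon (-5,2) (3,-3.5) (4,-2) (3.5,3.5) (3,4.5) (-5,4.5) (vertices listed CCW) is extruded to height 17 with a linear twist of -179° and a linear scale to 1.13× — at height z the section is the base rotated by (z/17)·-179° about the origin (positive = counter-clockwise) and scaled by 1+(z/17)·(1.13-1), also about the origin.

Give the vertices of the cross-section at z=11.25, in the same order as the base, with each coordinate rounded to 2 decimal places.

Cross-section at z=11.25: (4.50,3.74) (-4.89,-1.05) (-3.98,-2.78) (1.53,-5.15) (2.74,-5.19) (6.88,2.45)

t = z/height = 11.25/17 = 0.661765
s = 1 + (scale-1)·z/height = 1 + (1.13-1)·11.25/17 = 1.086029
θ = twist·z/height = -179°·11.25/17 = -118.4559° = -2.067445 rad
cos θ = -0.476482, sin θ = -0.879184 (intermediates below are computed at full precision and shown rounded to 5 d.p.)
v1: (-5,2) → rotate → (4.14078,3.44296) → ×s → (4.49701,3.73915) → (4.50,3.74)
v2: (3,-3.5) → rotate → (-4.50659,-0.96987) → ×s → (-4.89429,-1.05330) → (-4.89,-1.05)
v3: (4,-2) → rotate → (-3.66430,-2.56377) → ×s → (-3.97953,-2.78433) → (-3.98,-2.78)
v4: (3.5,3.5) → rotate → (1.40946,-4.74483) → ×s → (1.53071,-5.15303) → (1.53,-5.15)
v5: (3,4.5) → rotate → (2.52688,-4.78172) → ×s → (2.74427,-5.19309) → (2.74,-5.19)
v6: (-5,4.5) → rotate → (6.33874,2.25175) → ×s → (6.88406,2.44547) → (6.88,2.45)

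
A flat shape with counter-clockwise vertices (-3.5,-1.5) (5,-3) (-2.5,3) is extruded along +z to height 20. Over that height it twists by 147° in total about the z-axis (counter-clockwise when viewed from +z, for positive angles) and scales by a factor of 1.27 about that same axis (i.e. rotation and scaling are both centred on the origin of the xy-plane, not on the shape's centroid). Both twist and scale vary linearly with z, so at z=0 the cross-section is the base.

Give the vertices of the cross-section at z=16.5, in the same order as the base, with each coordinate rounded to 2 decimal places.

t = z/height = 16.5/20 = 0.825
s = 1 + (scale-1)·z/height = 1 + (1.27-1)·16.5/20 = 1.222750
θ = twist·z/height = 147°·16.5/20 = 121.2750° = 2.116648 rad
cos θ = -0.519146, sin θ = 0.854685 (intermediates below are computed at full precision and shown rounded to 5 d.p.)
v1: (-3.5,-1.5) → rotate → (3.09904,-2.21268) → ×s → (3.78935,-2.70555) → (3.79,-2.71)
v2: (5,-3) → rotate → (-0.03167,5.83087) → ×s → (-0.03873,7.12969) → (-0.04,7.13)
v3: (-2.5,3) → rotate → (-1.26619,-3.69415) → ×s → (-1.54823,-4.51702) → (-1.55,-4.52)

Cross-section at z=16.5: (3.79,-2.71) (-0.04,7.13) (-1.55,-4.52)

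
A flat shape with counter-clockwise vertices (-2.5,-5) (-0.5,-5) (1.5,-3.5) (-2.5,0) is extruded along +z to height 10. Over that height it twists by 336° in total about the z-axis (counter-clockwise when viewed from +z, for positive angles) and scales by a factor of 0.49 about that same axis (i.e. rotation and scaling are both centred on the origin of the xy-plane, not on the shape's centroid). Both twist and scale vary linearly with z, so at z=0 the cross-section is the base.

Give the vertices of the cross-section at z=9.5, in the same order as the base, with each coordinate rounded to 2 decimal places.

t = z/height = 9.5/10 = 0.95
s = 1 + (scale-1)·z/height = 1 + (0.49-1)·9.5/10 = 0.515500
θ = twist·z/height = 336°·9.5/10 = 319.2000° = 5.571091 rad
cos θ = 0.756995, sin θ = -0.653421 (intermediates below are computed at full precision and shown rounded to 5 d.p.)
v1: (-2.5,-5) → rotate → (-5.15959,-2.15142) → ×s → (-2.65977,-1.10906) → (-2.66,-1.11)
v2: (-0.5,-5) → rotate → (-3.64560,-3.45826) → ×s → (-1.87931,-1.78274) → (-1.88,-1.78)
v3: (1.5,-3.5) → rotate → (-1.15148,-3.62961) → ×s → (-0.59359,-1.87107) → (-0.59,-1.87)
v4: (-2.5,0) → rotate → (-1.89249,1.63355) → ×s → (-0.97558,0.84210) → (-0.98,0.84)

Cross-section at z=9.5: (-2.66,-1.11) (-1.88,-1.78) (-0.59,-1.87) (-0.98,0.84)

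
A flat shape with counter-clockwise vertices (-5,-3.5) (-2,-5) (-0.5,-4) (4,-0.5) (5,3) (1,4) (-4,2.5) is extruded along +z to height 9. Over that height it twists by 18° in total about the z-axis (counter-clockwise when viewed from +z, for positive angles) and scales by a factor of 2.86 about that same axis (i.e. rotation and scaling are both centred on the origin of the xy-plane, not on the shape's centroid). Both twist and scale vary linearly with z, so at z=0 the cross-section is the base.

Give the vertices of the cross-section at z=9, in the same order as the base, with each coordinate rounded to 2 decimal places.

t = z/height = 9/9 = 1
s = 1 + (scale-1)·z/height = 1 + (2.86-1)·9/9 = 2.860000
θ = twist·z/height = 18°·9/9 = 18.0000° = 0.314159 rad
cos θ = 0.951057, sin θ = 0.309017 (intermediates below are computed at full precision and shown rounded to 5 d.p.)
v1: (-5,-3.5) → rotate → (-3.67372,-4.87378) → ×s → (-10.50685,-13.93902) → (-10.51,-13.94)
v2: (-2,-5) → rotate → (-0.35703,-5.37332) → ×s → (-1.02110,-15.36769) → (-1.02,-15.37)
v3: (-0.5,-4) → rotate → (0.76054,-3.95873) → ×s → (2.17514,-11.32198) → (2.18,-11.32)
v4: (4,-0.5) → rotate → (3.95873,0.76054) → ×s → (11.32198,2.17514) → (11.32,2.18)
v5: (5,3) → rotate → (3.82823,4.39825) → ×s → (10.94874,12.57901) → (10.95,12.58)
v6: (1,4) → rotate → (-0.28501,4.11324) → ×s → (-0.81513,11.76388) → (-0.82,11.76)
v7: (-4,2.5) → rotate → (-4.57677,1.14157) → ×s → (-13.08956,3.26490) → (-13.09,3.26)

Cross-section at z=9: (-10.51,-13.94) (-1.02,-15.37) (2.18,-11.32) (11.32,2.18) (10.95,12.58) (-0.82,11.76) (-13.09,3.26)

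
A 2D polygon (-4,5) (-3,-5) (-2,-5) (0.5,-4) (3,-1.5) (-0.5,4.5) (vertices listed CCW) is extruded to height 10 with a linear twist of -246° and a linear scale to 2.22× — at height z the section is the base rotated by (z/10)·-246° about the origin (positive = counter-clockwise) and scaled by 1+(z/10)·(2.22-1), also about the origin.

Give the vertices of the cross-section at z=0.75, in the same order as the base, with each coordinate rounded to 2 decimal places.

t = z/height = 0.75/10 = 0.075
s = 1 + (scale-1)·z/height = 1 + (2.22-1)·0.75/10 = 1.091500
θ = twist·z/height = -246°·0.75/10 = -18.4500° = -0.322013 rad
cos θ = 0.948600, sin θ = -0.316477 (intermediates below are computed at full precision and shown rounded to 5 d.p.)
v1: (-4,5) → rotate → (-2.21202,6.00891) → ×s → (-2.41442,6.55872) → (-2.41,6.56)
v2: (-3,-5) → rotate → (-4.42819,-3.79357) → ×s → (-4.83336,-4.14068) → (-4.83,-4.14)
v3: (-2,-5) → rotate → (-3.47959,-4.11005) → ×s → (-3.79797,-4.48612) → (-3.80,-4.49)
v4: (0.5,-4) → rotate → (-0.79161,-3.95264) → ×s → (-0.86404,-4.31431) → (-0.86,-4.31)
v5: (3,-1.5) → rotate → (2.37109,-2.37233) → ×s → (2.58804,-2.58940) → (2.59,-2.59)
v6: (-0.5,4.5) → rotate → (0.94985,4.42694) → ×s → (1.03676,4.83200) → (1.04,4.83)

Cross-section at z=0.75: (-2.41,6.56) (-4.83,-4.14) (-3.80,-4.49) (-0.86,-4.31) (2.59,-2.59) (1.04,4.83)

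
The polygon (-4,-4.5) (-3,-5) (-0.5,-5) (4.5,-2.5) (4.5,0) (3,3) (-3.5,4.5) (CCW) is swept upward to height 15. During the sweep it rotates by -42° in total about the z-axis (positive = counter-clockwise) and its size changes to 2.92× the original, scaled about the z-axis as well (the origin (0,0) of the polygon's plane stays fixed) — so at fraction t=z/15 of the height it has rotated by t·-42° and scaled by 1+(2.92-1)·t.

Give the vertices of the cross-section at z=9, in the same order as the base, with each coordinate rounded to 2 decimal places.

t = z/height = 9/15 = 0.6
s = 1 + (scale-1)·z/height = 1 + (2.92-1)·9/15 = 2.152000
θ = twist·z/height = -42°·9/15 = -25.2000° = -0.439823 rad
cos θ = 0.904827, sin θ = -0.425779 (intermediates below are computed at full precision and shown rounded to 5 d.p.)
v1: (-4,-4.5) → rotate → (-5.53532,-2.36860) → ×s → (-11.91200,-5.09724) → (-11.91,-5.10)
v2: (-3,-5) → rotate → (-4.84338,-3.24680) → ×s → (-10.42295,-6.98711) → (-10.42,-6.99)
v3: (-0.5,-5) → rotate → (-2.58131,-4.31125) → ×s → (-5.55498,-9.27780) → (-5.55,-9.28)
v4: (4.5,-2.5) → rotate → (3.00727,-4.17807) → ×s → (6.47165,-8.99122) → (6.47,-8.99)
v5: (4.5,0) → rotate → (4.07172,-1.91601) → ×s → (8.76235,-4.12325) → (8.76,-4.12)
v6: (3,3) → rotate → (3.99182,1.43714) → ×s → (8.59039,3.09273) → (8.59,3.09)
v7: (-3.5,4.5) → rotate → (-1.25089,5.56195) → ×s → (-2.69191,11.96931) → (-2.69,11.97)

Cross-section at z=9: (-11.91,-5.10) (-10.42,-6.99) (-5.55,-9.28) (6.47,-8.99) (8.76,-4.12) (8.59,3.09) (-2.69,11.97)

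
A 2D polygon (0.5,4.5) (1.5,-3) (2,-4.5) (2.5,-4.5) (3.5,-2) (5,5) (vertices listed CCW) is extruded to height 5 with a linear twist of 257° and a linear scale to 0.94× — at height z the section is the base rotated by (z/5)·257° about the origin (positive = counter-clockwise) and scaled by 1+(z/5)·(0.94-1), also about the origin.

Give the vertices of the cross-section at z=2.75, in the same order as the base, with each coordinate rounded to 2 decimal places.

t = z/height = 2.75/5 = 0.55
s = 1 + (scale-1)·z/height = 1 + (0.94-1)·2.75/5 = 0.967000
θ = twist·z/height = 257°·2.75/5 = 141.3500° = 2.467023 rad
cos θ = -0.780976, sin θ = 0.624561 (intermediates below are computed at full precision and shown rounded to 5 d.p.)
v1: (0.5,4.5) → rotate → (-3.20101,-3.20211) → ×s → (-3.09538,-3.09644) → (-3.10,-3.10)
v2: (1.5,-3) → rotate → (0.70222,3.27977) → ×s → (0.67905,3.17154) → (0.68,3.17)
v3: (2,-4.5) → rotate → (1.24857,4.76351) → ×s → (1.20737,4.60632) → (1.21,4.61)
v4: (2.5,-4.5) → rotate → (0.85809,5.07579) → ×s → (0.82977,4.90829) → (0.83,4.91)
v5: (3.5,-2) → rotate → (-1.48429,3.74792) → ×s → (-1.43531,3.62424) → (-1.44,3.62)
v6: (5,5) → rotate → (-7.02769,-0.78207) → ×s → (-6.79577,-0.75626) → (-6.80,-0.76)

Cross-section at z=2.75: (-3.10,-3.10) (0.68,3.17) (1.21,4.61) (0.83,4.91) (-1.44,3.62) (-6.80,-0.76)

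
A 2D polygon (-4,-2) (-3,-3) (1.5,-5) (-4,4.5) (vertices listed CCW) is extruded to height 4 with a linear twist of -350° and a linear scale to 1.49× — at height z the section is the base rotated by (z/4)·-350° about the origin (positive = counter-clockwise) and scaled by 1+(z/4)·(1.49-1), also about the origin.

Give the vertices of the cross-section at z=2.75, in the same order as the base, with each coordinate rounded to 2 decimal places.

Cross-section at z=2.75: (4.95,-3.35) (5.46,-1.53) (4.84,5.03) (-2.62,-7.61)

t = z/height = 2.75/4 = 0.6875
s = 1 + (scale-1)·z/height = 1 + (1.49-1)·2.75/4 = 1.336875
θ = twist·z/height = -350°·2.75/4 = -240.6250° = -4.199699 rad
cos θ = -0.490524, sin θ = 0.871428 (intermediates below are computed at full precision and shown rounded to 5 d.p.)
v1: (-4,-2) → rotate → (3.70495,-2.50466) → ×s → (4.95306,-3.34842) → (4.95,-3.35)
v2: (-3,-3) → rotate → (4.08585,-1.14271) → ×s → (5.46228,-1.52766) → (5.46,-1.53)
v3: (1.5,-5) → rotate → (3.62135,3.75976) → ×s → (4.84130,5.02633) → (4.84,5.03)
v4: (-4,4.5) → rotate → (-1.95933,-5.69307) → ×s → (-2.61938,-7.61092) → (-2.62,-7.61)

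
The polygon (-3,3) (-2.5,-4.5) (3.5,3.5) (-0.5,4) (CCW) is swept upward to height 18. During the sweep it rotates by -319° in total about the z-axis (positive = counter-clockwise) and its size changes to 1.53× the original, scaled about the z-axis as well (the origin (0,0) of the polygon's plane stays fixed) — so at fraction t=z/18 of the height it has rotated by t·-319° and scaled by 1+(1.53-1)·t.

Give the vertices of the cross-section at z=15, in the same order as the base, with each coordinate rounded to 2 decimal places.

Cross-section at z=15: (-4.00,-4.63) (6.73,-3.12) (-5.40,4.67) (-5.70,-1.14)

t = z/height = 15/18 = 0.833333
s = 1 + (scale-1)·z/height = 1 + (1.53-1)·15/18 = 1.441667
θ = twist·z/height = -319°·15/18 = -265.8333° = -4.639667 rad
cos θ = -0.072658, sin θ = 0.997357 (intermediates below are computed at full precision and shown rounded to 5 d.p.)
v1: (-3,3) → rotate → (-2.77410,-3.21004) → ×s → (-3.99932,-4.62781) → (-4.00,-4.63)
v2: (-2.5,-4.5) → rotate → (4.66975,-2.16643) → ×s → (6.73222,-3.12327) → (6.73,-3.12)
v3: (3.5,3.5) → rotate → (-3.74505,3.23645) → ×s → (-5.39912,4.66588) → (-5.40,4.67)
v4: (-0.5,4) → rotate → (-3.95310,-0.78931) → ×s → (-5.69905,-1.13792) → (-5.70,-1.14)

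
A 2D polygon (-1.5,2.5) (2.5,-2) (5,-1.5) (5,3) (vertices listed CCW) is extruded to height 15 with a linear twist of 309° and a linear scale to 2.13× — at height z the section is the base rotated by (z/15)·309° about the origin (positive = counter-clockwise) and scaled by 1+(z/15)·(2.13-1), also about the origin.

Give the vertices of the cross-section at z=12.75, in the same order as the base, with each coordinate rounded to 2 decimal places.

t = z/height = 12.75/15 = 0.85
s = 1 + (scale-1)·z/height = 1 + (2.13-1)·12.75/15 = 1.960500
θ = twist·z/height = 309°·12.75/15 = 262.6500° = 4.584107 rad
cos θ = -0.127930, sin θ = -0.991783 (intermediates below are computed at full precision and shown rounded to 5 d.p.)
v1: (-1.5,2.5) → rotate → (2.67135,1.16785) → ×s → (5.23719,2.28957) → (5.24,2.29)
v2: (2.5,-2) → rotate → (-2.30339,-2.22360) → ×s → (-4.51580,-4.35936) → (-4.52,-4.36)
v3: (5,-1.5) → rotate → (-2.12733,-4.76702) → ×s → (-4.17062,-9.34574) → (-4.17,-9.35)
v4: (5,3) → rotate → (2.33570,-5.34271) → ×s → (4.57914,-10.47438) → (4.58,-10.47)

Cross-section at z=12.75: (5.24,2.29) (-4.52,-4.36) (-4.17,-9.35) (4.58,-10.47)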